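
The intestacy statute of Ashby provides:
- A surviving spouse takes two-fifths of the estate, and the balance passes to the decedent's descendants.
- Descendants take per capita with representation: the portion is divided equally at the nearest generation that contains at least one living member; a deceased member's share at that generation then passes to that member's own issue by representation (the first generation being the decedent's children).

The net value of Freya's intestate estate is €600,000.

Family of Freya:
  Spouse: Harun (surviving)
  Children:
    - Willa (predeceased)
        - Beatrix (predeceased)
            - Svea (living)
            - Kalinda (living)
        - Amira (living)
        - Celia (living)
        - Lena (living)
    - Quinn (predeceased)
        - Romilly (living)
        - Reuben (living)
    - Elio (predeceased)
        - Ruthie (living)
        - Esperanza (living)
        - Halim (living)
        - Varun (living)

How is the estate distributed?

Harun: €240,000; Svea: €18,000; Kalinda: €18,000; Amira: €36,000; Celia: €36,000; Lena: €36,000; Romilly: €36,000; Reuben: €36,000; Ruthie: €36,000; Esperanza: €36,000; Halim: €36,000; Varun: €36,000

Harun takes two-fifths of €600,000 = €240,000. The remaining €360,000 passes to the descendants.
No child survives, so the initial division is made at the grandchildren's generation.
The descendants' portion (€360,000) is divided into 10 shares of €36,000: Amira, Celia, Lena, Romilly, Reuben, Ruthie, Esperanza, Halim, and Varun each take €36,000; Beatrix's €36,000 share passes to Beatrix's issue.
Beatrix's share (€36,000) is divided into 2 shares of €18,000: Svea and Kalinda each take €18,000.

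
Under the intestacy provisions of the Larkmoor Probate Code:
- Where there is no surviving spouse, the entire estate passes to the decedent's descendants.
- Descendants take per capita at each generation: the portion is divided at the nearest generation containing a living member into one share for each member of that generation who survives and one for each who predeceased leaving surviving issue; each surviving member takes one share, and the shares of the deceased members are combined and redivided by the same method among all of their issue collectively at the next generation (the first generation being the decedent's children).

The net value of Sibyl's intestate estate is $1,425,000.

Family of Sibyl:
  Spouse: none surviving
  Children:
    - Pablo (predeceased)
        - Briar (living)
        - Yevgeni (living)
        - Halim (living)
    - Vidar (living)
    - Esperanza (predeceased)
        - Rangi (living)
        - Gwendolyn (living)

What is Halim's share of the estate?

The entire $1,425,000 passes to the descendants.
That amount ($1,425,000) is divided at the children's generation into 3 shares of $475,000. Vidar takes $475,000. The 2 shares of the deceased (Pablo and Esperanza) are combined into a pool of $950,000.
That pool ($950,000) is divided at the grandchildren's generation equally among Briar, Yevgeni, Halim, Rangi, and Gwendolyn: $190,000 each.

Halim receives $190,000.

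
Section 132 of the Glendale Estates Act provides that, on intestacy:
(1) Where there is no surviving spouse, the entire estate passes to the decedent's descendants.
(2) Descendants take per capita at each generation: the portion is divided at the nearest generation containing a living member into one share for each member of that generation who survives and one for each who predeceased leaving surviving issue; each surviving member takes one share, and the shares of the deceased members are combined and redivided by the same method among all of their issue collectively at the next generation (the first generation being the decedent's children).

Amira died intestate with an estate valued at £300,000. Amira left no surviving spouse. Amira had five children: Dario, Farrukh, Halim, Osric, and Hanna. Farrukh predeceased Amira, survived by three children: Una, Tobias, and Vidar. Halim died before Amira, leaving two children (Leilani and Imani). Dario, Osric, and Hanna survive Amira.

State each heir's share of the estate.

The entire £300,000 passes to the descendants.
That amount (£300,000) is divided at the children's generation into 5 shares of £60,000. Dario, Osric, and Hanna each take £60,000. The 2 shares of the deceased (Farrukh and Halim) are combined into a pool of £120,000.
That pool (£120,000) is divided at the grandchildren's generation equally among Una, Tobias, Vidar, Leilani, and Imani: £24,000 each.

Dario: £60,000; Una: £24,000; Tobias: £24,000; Vidar: £24,000; Leilani: £24,000; Imani: £24,000; Osric: £60,000; Hanna: £60,000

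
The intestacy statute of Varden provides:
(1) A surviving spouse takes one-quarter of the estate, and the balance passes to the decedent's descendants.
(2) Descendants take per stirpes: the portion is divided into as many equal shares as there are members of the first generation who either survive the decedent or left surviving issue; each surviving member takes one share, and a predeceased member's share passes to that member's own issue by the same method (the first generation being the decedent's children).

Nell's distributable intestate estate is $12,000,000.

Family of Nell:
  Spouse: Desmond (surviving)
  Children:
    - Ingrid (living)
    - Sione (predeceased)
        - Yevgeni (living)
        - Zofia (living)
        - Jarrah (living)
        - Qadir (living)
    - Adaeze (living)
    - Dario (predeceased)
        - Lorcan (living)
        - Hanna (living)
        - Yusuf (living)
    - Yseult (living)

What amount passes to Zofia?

Zofia receives $450,000.

Desmond takes one-quarter of $12,000,000 = $3,000,000. The remaining $9,000,000 passes to the descendants.
The descendants' portion ($9,000,000) is divided into 5 shares of $1,800,000: Ingrid, Adaeze, and Yseult each take $1,800,000; Sione's $1,800,000 share passes to Sione's issue; Dario's $1,800,000 share passes to Dario's issue.
Sione's share ($1,800,000) is divided into 4 shares of $450,000: Yevgeni, Zofia, Jarrah, and Qadir each take $450,000.
Dario's share ($1,800,000) is divided into 3 shares of $600,000: Lorcan, Hanna, and Yusuf each take $600,000.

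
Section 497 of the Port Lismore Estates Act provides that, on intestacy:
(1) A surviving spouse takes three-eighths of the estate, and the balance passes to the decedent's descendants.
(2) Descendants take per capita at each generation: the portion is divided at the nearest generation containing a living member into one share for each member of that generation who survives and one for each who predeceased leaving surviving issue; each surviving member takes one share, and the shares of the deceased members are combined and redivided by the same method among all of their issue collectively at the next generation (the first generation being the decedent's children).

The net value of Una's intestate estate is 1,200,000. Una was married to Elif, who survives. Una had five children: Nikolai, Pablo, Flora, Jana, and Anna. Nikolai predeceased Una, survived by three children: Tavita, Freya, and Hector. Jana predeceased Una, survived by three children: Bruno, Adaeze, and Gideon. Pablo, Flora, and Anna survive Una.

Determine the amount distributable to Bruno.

Elif takes three-eighths of 1,200,000 = 450,000. The remaining 750,000 passes to the descendants.
The descendants' portion (750,000) is divided at the children's generation into 5 shares of 150,000. Pablo, Flora, and Anna each take 150,000. The 2 shares of the deceased (Nikolai and Jana) are combined into a pool of 300,000.
That pool (300,000) is divided at the grandchildren's generation equally among Tavita, Freya, Hector, Bruno, Adaeze, and Gideon: 50,000 each.

Bruno receives 50,000.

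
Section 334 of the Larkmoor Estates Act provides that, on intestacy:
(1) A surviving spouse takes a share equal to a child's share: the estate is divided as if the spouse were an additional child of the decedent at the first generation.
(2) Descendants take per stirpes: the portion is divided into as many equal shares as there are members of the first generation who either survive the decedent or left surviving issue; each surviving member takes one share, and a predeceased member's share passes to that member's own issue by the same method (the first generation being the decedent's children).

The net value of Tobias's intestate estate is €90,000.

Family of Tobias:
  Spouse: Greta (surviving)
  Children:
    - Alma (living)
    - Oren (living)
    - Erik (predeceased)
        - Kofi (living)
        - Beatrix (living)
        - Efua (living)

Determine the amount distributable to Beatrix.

Beatrix receives €7,500.

The spouse counts as an additional share at the children's level, so there are 4 primary shares of €22,500. Greta takes one such share (€22,500).
The children's combined portion (€67,500) is divided into 3 shares of €22,500: Alma and Oren each take €22,500; Erik's €22,500 share passes to Erik's issue.
Erik's share (€22,500) is divided into 3 shares of €7,500: Kofi, Beatrix, and Efua each take €7,500.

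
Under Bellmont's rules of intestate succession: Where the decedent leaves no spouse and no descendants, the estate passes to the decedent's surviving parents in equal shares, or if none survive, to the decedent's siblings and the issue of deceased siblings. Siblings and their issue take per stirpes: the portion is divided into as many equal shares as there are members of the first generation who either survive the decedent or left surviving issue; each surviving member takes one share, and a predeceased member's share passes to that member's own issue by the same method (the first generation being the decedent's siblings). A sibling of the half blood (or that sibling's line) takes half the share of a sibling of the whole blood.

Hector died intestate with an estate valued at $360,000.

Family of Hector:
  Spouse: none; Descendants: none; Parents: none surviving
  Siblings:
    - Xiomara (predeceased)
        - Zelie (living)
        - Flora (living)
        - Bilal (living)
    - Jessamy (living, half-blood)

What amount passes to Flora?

Flora receives $80,000.

The entire $360,000 passes to the siblings and their issue.
Counting each half-blood sibling's line as half a unit, there are 3/2 units in $360,000, so one unit is $240,000. Whole-blood lines (Xiomara) take $240,000 each; half-blood lines (Jessamy) take $120,000 each.
Xiomara's share ($240,000) is divided into 3 shares of $80,000: Zelie, Flora, and Bilal each take $80,000.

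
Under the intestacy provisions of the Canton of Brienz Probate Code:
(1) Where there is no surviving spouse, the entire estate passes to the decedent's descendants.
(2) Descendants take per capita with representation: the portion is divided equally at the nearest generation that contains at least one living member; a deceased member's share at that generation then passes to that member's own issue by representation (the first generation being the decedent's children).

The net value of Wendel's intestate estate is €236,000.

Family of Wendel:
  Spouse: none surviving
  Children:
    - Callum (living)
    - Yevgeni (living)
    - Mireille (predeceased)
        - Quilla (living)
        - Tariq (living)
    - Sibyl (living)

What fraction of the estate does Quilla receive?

The entire €236,000 passes to the descendants.
That amount (€236,000) is divided into 4 shares of €59,000: Callum, Yevgeni, and Sibyl each take €59,000; Mireille's €59,000 share passes to Mireille's issue.
Mireille's share (€59,000) is divided into 2 shares of €29,500: Quilla and Tariq each take €29,500.

Quilla receives 1/8 of the estate.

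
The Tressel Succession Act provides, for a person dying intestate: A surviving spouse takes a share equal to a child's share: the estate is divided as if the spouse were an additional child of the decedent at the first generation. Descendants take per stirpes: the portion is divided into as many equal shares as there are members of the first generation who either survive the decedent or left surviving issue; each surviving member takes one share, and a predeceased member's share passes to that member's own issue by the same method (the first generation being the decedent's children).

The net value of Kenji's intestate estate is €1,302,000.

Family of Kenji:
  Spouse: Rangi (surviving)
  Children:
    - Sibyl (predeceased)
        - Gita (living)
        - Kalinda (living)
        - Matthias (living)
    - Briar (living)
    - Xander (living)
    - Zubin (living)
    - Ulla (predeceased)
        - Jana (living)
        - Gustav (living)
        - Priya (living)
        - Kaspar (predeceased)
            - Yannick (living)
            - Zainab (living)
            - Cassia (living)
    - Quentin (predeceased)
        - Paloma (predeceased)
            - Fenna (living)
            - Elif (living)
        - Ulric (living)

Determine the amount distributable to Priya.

Priya receives €46,500.

The spouse counts as an additional share at the children's level, so there are 7 primary shares of €186,000. Rangi takes one such share (€186,000).
The children's combined portion (€1,116,000) is divided into 6 shares of €186,000: Briar, Xander, and Zubin each take €186,000; Sibyl's €186,000 share passes to Sibyl's issue; Ulla's €186,000 share passes to Ulla's issue; Quentin's €186,000 share passes to Quentin's issue.
Sibyl's share (€186,000) is divided into 3 shares of €62,000: Gita, Kalinda, and Matthias each take €62,000.
Ulla's share (€186,000) is divided into 4 shares of €46,500: Jana, Gustav, and Priya each take €46,500; Kaspar's €46,500 share passes to Kaspar's issue.
Kaspar's share (€46,500) is divided into 3 shares of €15,500: Yannick, Zainab, and Cassia each take €15,500.
Quentin's share (€186,000) is divided into 2 shares of €93,000: Ulric takes €93,000; Paloma's €93,000 share passes to Paloma's issue.
Paloma's share (€93,000) is divided into 2 shares of €46,500: Fenna and Elif each take €46,500.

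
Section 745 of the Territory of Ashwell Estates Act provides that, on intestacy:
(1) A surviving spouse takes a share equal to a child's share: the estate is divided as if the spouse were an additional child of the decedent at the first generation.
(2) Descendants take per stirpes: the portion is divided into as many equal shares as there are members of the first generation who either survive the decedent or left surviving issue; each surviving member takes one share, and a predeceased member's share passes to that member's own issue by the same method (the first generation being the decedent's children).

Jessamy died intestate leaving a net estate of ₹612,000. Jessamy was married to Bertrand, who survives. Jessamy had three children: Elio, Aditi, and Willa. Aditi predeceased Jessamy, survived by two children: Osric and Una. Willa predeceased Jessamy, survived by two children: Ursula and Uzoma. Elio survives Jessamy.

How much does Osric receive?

The spouse counts as an additional share at the children's level, so there are 4 primary shares of ₹153,000. Bertrand takes one such share (₹153,000).
The children's combined portion (₹459,000) is divided into 3 shares of ₹153,000: Elio takes ₹153,000; Aditi's ₹153,000 share passes to Aditi's issue; Willa's ₹153,000 share passes to Willa's issue.
Aditi's share (₹153,000) is divided into 2 shares of ₹76,500: Osric and Una each take ₹76,500.
Willa's share (₹153,000) is divided into 2 shares of ₹76,500: Ursula and Uzoma each take ₹76,500.

Osric receives ₹76,500.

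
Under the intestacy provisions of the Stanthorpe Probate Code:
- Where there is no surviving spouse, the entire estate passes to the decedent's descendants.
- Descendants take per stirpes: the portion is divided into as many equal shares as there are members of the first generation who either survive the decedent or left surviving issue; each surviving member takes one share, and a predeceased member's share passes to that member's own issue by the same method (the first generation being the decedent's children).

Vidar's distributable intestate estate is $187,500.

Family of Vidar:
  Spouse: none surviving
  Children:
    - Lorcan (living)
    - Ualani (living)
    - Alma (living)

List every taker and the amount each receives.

The entire $187,500 passes to the descendants.
That amount ($187,500) is divided into 3 shares of $62,500: Lorcan, Ualani, and Alma each take $62,500.

Lorcan: $62,500; Ualani: $62,500; Alma: $62,500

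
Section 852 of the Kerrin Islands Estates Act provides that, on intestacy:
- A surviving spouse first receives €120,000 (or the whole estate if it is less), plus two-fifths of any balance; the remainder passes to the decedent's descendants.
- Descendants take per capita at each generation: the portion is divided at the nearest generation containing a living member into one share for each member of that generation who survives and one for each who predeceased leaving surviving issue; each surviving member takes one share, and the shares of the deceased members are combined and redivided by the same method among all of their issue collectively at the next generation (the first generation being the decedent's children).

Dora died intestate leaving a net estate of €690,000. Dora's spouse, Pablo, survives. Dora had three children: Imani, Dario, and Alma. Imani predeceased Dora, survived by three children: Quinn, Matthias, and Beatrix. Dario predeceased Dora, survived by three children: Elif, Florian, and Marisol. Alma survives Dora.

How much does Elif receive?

Elif receives €38,000.

Pablo first takes €120,000, leaving a balance of €570,000. Pablo then takes two-fifths of the balance (€228,000), for a total of €348,000. The remaining €342,000 passes to the descendants.
The descendants' portion (€342,000) is divided at the children's generation into 3 shares of €114,000. Alma takes €114,000. The 2 shares of the deceased (Imani and Dario) are combined into a pool of €228,000.
That pool (€228,000) is divided at the grandchildren's generation equally among Quinn, Matthias, Beatrix, Elif, Florian, and Marisol: €38,000 each.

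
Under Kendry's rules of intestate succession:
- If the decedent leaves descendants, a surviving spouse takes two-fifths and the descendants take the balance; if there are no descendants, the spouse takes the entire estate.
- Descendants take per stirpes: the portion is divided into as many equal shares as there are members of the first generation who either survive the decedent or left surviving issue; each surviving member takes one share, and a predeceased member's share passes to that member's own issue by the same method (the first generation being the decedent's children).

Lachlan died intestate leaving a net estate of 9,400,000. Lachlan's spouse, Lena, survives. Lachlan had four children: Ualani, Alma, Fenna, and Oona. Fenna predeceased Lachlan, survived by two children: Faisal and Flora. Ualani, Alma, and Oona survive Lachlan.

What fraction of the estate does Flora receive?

Flora receives 3/40 of the estate.

Lena takes two-fifths of 9,400,000 = 3,760,000. The remaining 5,640,000 passes to the descendants.
The descendants' portion (5,640,000) is divided into 4 shares of 1,410,000: Ualani, Alma, and Oona each take 1,410,000; Fenna's 1,410,000 share passes to Fenna's issue.
Fenna's share (1,410,000) is divided into 2 shares of 705,000: Faisal and Flora each take 705,000.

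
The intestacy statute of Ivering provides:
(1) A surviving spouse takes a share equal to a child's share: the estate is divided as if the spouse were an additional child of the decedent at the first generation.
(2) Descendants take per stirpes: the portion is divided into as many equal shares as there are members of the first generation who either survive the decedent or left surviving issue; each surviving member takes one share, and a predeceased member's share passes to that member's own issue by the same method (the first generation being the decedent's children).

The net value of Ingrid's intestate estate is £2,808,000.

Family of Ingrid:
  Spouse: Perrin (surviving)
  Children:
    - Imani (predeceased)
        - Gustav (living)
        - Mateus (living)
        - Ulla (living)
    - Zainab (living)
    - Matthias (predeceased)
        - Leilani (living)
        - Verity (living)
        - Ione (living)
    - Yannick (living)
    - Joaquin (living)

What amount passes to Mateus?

Mateus receives £156,000.

The spouse counts as an additional share at the children's level, so there are 6 primary shares of £468,000. Perrin takes one such share (£468,000).
The children's combined portion (£2,340,000) is divided into 5 shares of £468,000: Zainab, Yannick, and Joaquin each take £468,000; Imani's £468,000 share passes to Imani's issue; Matthias's £468,000 share passes to Matthias's issue.
Imani's share (£468,000) is divided into 3 shares of £156,000: Gustav, Mateus, and Ulla each take £156,000.
Matthias's share (£468,000) is divided into 3 shares of £156,000: Leilani, Verity, and Ione each take £156,000.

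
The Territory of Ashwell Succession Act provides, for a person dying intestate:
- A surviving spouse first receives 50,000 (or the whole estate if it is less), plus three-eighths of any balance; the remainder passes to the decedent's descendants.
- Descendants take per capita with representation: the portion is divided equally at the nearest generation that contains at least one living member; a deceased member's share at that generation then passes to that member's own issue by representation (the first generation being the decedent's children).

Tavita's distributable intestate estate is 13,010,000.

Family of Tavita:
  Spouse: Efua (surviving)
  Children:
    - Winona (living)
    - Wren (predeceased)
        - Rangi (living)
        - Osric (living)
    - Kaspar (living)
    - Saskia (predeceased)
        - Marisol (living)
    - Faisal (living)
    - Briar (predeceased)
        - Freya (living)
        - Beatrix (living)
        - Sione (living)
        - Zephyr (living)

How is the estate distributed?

Efua: 4,910,000; Winona: 1,350,000; Rangi: 675,000; Osric: 675,000; Kaspar: 1,350,000; Marisol: 1,350,000; Faisal: 1,350,000; Freya: 337,500; Beatrix: 337,500; Sione: 337,500; Zephyr: 337,500

Efua first takes 50,000, leaving a balance of 12,960,000. Efua then takes three-eighths of the balance (4,860,000), for a total of 4,910,000. The remaining 8,100,000 passes to the descendants.
The descendants' portion (8,100,000) is divided into 6 shares of 1,350,000: Winona, Kaspar, and Faisal each take 1,350,000; Wren's 1,350,000 share passes to Wren's issue; Saskia's 1,350,000 share passes to Saskia's issue; Briar's 1,350,000 share passes to Briar's issue.
Wren's share (1,350,000) is divided into 2 shares of 675,000: Rangi and Osric each take 675,000.
Saskia's share (1,350,000) passes entirely to Marisol.
Briar's share (1,350,000) is divided into 4 shares of 337,500: Freya, Beatrix, Sione, and Zephyr each take 337,500.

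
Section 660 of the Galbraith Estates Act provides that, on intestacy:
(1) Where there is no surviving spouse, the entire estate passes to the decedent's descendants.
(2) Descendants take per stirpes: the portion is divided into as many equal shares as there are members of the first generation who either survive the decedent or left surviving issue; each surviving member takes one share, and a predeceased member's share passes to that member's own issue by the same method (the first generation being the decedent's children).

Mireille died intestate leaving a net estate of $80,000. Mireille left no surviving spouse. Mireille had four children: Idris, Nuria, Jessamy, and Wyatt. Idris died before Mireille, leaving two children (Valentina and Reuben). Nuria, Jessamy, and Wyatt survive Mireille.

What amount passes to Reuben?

The entire $80,000 passes to the descendants.
That amount ($80,000) is divided into 4 shares of $20,000: Nuria, Jessamy, and Wyatt each take $20,000; Idris's $20,000 share passes to Idris's issue.
Idris's share ($20,000) is divided into 2 shares of $10,000: Valentina and Reuben each take $10,000.

Reuben receives $10,000.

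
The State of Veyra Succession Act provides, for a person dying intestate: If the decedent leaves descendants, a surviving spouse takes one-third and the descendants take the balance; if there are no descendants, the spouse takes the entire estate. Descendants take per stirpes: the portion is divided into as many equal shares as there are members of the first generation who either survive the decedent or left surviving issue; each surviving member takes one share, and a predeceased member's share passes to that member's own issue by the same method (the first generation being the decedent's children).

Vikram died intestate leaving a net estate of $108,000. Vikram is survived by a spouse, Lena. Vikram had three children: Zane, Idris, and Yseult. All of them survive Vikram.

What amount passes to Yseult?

Lena takes one-third of $108,000 = $36,000. The remaining $72,000 passes to the descendants.
The descendants' portion ($72,000) is divided into 3 shares of $24,000: Zane, Idris, and Yseult each take $24,000.

Yseult receives $24,000.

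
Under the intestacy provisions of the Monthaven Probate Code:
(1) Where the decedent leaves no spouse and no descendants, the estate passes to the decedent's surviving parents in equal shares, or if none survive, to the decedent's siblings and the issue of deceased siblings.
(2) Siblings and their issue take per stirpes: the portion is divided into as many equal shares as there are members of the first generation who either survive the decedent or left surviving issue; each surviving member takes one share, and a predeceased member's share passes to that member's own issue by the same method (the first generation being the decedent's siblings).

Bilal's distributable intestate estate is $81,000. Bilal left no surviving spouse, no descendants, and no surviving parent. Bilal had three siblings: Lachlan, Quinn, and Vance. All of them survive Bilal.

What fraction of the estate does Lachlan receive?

The entire $81,000 passes to the siblings and their issue.
That amount ($81,000) is divided into 3 shares of $27,000: Lachlan, Quinn, and Vance each take $27,000.

Lachlan receives 1/3 of the estate.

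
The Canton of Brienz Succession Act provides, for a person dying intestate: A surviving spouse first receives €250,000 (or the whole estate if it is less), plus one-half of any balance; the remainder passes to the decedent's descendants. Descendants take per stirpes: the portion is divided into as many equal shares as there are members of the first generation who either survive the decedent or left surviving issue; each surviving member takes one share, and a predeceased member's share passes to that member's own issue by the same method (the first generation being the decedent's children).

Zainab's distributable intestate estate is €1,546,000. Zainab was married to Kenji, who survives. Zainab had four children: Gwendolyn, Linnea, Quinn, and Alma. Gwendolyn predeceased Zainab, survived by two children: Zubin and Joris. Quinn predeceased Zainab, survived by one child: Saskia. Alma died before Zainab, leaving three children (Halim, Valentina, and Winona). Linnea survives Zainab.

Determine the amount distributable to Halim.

Halim receives €54,000.

Kenji first takes €250,000, leaving a balance of €1,296,000. Kenji then takes one-half of the balance (€648,000), for a total of €898,000. The remaining €648,000 passes to the descendants.
The descendants' portion (€648,000) is divided into 4 shares of €162,000: Linnea takes €162,000; Gwendolyn's €162,000 share passes to Gwendolyn's issue; Quinn's €162,000 share passes to Quinn's issue; Alma's €162,000 share passes to Alma's issue.
Gwendolyn's share (€162,000) is divided into 2 shares of €81,000: Zubin and Joris each take €81,000.
Quinn's share (€162,000) passes entirely to Saskia.
Alma's share (€162,000) is divided into 3 shares of €54,000: Halim, Valentina, and Winona each take €54,000.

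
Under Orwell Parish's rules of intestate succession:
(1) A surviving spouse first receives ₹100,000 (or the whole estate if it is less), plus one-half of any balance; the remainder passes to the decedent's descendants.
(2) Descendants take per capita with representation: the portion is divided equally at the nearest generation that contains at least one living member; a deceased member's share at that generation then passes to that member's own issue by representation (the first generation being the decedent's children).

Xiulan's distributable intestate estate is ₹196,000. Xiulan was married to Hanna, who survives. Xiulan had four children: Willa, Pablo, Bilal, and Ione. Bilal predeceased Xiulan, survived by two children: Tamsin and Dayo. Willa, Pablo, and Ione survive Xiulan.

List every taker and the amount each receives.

Hanna first takes ₹100,000, leaving a balance of ₹96,000. Hanna then takes one-half of the balance (₹48,000), for a total of ₹148,000. The remaining ₹48,000 passes to the descendants.
The descendants' portion (₹48,000) is divided into 4 shares of ₹12,000: Willa, Pablo, and Ione each take ₹12,000; Bilal's ₹12,000 share passes to Bilal's issue.
Bilal's share (₹12,000) is divided into 2 shares of ₹6,000: Tamsin and Dayo each take ₹6,000.

Hanna: ₹148,000; Willa: ₹12,000; Pablo: ₹12,000; Tamsin: ₹6,000; Dayo: ₹6,000; Ione: ₹12,000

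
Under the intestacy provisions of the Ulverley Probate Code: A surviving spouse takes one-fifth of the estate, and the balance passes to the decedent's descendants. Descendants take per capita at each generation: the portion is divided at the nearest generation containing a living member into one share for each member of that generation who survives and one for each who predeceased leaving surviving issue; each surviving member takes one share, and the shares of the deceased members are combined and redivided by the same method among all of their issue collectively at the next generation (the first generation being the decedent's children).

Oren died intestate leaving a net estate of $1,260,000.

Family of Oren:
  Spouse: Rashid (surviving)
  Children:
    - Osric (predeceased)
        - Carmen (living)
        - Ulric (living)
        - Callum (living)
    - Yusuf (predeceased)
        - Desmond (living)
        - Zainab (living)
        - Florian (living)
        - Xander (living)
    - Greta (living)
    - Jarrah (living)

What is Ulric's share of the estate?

Rashid takes one-fifth of $1,260,000 = $252,000. The remaining $1,008,000 passes to the descendants.
The descendants' portion ($1,008,000) is divided at the children's generation into 4 shares of $252,000. Greta and Jarrah each take $252,000. The 2 shares of the deceased (Osric and Yusuf) are combined into a pool of $504,000.
That pool ($504,000) is divided at the grandchildren's generation equally among Carmen, Ulric, Callum, Desmond, Zainab, Florian, and Xander: $72,000 each.

Ulric receives $72,000.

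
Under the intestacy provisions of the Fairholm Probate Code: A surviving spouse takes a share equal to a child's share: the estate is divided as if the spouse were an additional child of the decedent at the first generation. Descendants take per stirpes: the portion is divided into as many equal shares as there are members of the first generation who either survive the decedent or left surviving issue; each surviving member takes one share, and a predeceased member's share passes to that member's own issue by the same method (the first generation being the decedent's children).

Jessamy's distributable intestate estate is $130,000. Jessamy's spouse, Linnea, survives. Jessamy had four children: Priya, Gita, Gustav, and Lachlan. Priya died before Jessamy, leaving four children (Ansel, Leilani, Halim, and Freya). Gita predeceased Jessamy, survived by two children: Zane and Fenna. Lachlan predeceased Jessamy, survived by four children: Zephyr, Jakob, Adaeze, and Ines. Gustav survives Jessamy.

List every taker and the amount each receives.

The spouse counts as an additional share at the children's level, so there are 5 primary shares of $26,000. Linnea takes one such share ($26,000).
The children's combined portion ($104,000) is divided into 4 shares of $26,000: Gustav takes $26,000; Priya's $26,000 share passes to Priya's issue; Gita's $26,000 share passes to Gita's issue; Lachlan's $26,000 share passes to Lachlan's issue.
Priya's share ($26,000) is divided into 4 shares of $6,500: Ansel, Leilani, Halim, and Freya each take $6,500.
Gita's share ($26,000) is divided into 2 shares of $13,000: Zane and Fenna each take $13,000.
Lachlan's share ($26,000) is divided into 4 shares of $6,500: Zephyr, Jakob, Adaeze, and Ines each take $6,500.

Linnea: $26,000; Ansel: $6,500; Leilani: $6,500; Halim: $6,500; Freya: $6,500; Zane: $13,000; Fenna: $13,000; Gustav: $26,000; Zephyr: $6,500; Jakob: $6,500; Adaeze: $6,500; Ines: $6,500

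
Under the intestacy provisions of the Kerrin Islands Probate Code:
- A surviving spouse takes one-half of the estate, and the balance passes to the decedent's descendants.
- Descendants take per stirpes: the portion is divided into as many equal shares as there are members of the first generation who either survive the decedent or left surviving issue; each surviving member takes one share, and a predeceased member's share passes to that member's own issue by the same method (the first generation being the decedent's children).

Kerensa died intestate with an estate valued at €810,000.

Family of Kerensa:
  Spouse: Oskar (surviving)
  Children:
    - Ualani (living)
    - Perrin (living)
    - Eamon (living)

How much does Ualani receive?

Oskar takes one-half of €810,000 = €405,000. The remaining €405,000 passes to the descendants.
The descendants' portion (€405,000) is divided into 3 shares of €135,000: Ualani, Perrin, and Eamon each take €135,000.

Ualani receives €135,000.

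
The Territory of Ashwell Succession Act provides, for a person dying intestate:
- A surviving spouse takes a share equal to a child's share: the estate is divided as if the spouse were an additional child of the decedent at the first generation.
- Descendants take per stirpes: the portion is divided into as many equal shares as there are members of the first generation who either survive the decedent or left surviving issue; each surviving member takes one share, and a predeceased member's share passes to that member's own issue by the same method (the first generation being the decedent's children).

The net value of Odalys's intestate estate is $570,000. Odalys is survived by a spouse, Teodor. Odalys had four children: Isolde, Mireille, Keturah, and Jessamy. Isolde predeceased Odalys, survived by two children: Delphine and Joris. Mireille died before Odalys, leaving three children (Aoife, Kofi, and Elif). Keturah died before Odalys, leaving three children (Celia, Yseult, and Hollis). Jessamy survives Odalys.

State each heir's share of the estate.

The spouse counts as an additional share at the children's level, so there are 5 primary shares of $114,000. Teodor takes one such share ($114,000).
The children's combined portion ($456,000) is divided into 4 shares of $114,000: Jessamy takes $114,000; Isolde's $114,000 share passes to Isolde's issue; Mireille's $114,000 share passes to Mireille's issue; Keturah's $114,000 share passes to Keturah's issue.
Isolde's share ($114,000) is divided into 2 shares of $57,000: Delphine and Joris each take $57,000.
Mireille's share ($114,000) is divided into 3 shares of $38,000: Aoife, Kofi, and Elif each take $38,000.
Keturah's share ($114,000) is divided into 3 shares of $38,000: Celia, Yseult, and Hollis each take $38,000.

Teodor: $114,000; Delphine: $57,000; Joris: $57,000; Aoife: $38,000; Kofi: $38,000; Elif: $38,000; Celia: $38,000; Yseult: $38,000; Hollis: $38,000; Jessamy: $114,000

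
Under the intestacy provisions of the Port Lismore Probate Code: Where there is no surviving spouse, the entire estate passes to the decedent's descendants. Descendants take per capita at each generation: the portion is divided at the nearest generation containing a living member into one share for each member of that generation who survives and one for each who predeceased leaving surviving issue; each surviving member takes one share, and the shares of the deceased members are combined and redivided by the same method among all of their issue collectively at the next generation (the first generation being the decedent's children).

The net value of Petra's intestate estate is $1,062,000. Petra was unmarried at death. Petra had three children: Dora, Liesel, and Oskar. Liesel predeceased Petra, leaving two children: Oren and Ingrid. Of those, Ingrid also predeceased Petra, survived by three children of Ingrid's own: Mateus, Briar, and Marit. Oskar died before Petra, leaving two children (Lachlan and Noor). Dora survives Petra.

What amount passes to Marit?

Marit receives $59,000.

The entire $1,062,000 passes to the descendants.
That amount ($1,062,000) is divided at the children's generation into 3 shares of $354,000. Dora takes $354,000. The 2 shares of the deceased (Liesel and Oskar) are combined into a pool of $708,000.
That pool ($708,000) is divided at the grandchildren's generation into 4 shares of $177,000. Oren, Lachlan, and Noor each take $177,000. The remaining share for the deceased Ingrid ($177,000) is carried to the next generation.
That pool ($177,000) is divided at the great-grandchildren's generation equally among Mateus, Briar, and Marit: $59,000 each.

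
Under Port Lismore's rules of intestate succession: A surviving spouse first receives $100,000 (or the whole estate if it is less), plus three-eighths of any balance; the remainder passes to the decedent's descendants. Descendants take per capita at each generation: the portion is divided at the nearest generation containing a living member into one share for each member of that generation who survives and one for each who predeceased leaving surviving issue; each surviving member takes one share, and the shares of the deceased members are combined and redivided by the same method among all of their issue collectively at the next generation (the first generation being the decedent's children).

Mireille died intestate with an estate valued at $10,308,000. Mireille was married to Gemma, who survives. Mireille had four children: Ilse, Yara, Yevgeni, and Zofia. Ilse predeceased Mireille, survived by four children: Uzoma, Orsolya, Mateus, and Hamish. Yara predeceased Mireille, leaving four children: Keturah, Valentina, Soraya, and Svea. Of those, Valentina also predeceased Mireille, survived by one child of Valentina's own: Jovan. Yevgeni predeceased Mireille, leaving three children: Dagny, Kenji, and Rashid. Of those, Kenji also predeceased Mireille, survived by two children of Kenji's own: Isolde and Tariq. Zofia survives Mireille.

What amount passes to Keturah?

Keturah receives $435,000.

Gemma first takes $100,000, leaving a balance of $10,208,000. Gemma then takes three-eighths of the balance ($3,828,000), for a total of $3,928,000. The remaining $6,380,000 passes to the descendants.
The descendants' portion ($6,380,000) is divided at the children's generation into 4 shares of $1,595,000. Zofia takes $1,595,000. The 3 shares of the deceased (Ilse, Yara, and Yevgeni) are combined into a pool of $4,785,000.
That pool ($4,785,000) is divided at the grandchildren's generation into 11 shares of $435,000. Uzoma, Orsolya, Mateus, Hamish, Keturah, Soraya, Svea, Dagny, and Rashid each take $435,000. The 2 shares of the deceased (Valentina and Kenji) are combined into a pool of $870,000.
That pool ($870,000) is divided at the great-grandchildren's generation equally among Jovan, Isolde, and Tariq: $290,000 each.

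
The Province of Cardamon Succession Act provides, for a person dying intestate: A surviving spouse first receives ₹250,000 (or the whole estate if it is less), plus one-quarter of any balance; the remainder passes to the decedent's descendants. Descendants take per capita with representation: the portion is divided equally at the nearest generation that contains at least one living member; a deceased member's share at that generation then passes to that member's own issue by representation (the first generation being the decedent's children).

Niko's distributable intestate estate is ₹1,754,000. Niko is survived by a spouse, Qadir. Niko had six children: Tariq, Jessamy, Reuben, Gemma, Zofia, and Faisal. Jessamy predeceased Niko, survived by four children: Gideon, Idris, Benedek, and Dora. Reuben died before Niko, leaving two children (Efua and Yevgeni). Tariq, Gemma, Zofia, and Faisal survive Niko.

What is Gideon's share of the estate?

Gideon receives ₹47,000.

Qadir first takes ₹250,000, leaving a balance of ₹1,504,000. Qadir then takes one-quarter of the balance (₹376,000), for a total of ₹626,000. The remaining ₹1,128,000 passes to the descendants.
The descendants' portion (₹1,128,000) is divided into 6 shares of ₹188,000: Tariq, Gemma, Zofia, and Faisal each take ₹188,000; Jessamy's ₹188,000 share passes to Jessamy's issue; Reuben's ₹188,000 share passes to Reuben's issue.
Jessamy's share (₹188,000) is divided into 4 shares of ₹47,000: Gideon, Idris, Benedek, and Dora each take ₹47,000.
Reuben's share (₹188,000) is divided into 2 shares of ₹94,000: Efua and Yevgeni each take ₹94,000.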